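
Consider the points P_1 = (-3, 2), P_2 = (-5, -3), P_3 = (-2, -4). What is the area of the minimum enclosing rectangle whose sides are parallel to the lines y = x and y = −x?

24.5

In coordinates u = x + y, v = x − y the rectangle is axis-aligned; the map (x,y)→(u,v) scales areas by 2.
u-values: -1, -8, -6; range = -1 − (-8) = 7.
v-values: -5, -2, 2; range = 2 − (-5) = 7.
Area = (7 × 7) / 2 = 24.5.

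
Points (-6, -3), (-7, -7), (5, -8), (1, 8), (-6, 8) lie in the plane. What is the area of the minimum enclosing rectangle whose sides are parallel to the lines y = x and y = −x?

In coordinates u = x + y, v = x − y the rectangle is axis-aligned; the map (x,y)→(u,v) scales areas by 2.
u-values: -9, -14, -3, 9, 2; range = 9 − (-14) = 23.
v-values: -3, 0, 13, -7, -14; range = 13 − (-14) = 27.
Area = (23 × 27) / 2 = 310.5.

310.5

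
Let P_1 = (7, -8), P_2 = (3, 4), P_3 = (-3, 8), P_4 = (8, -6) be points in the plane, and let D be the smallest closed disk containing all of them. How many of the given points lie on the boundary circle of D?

A smallest enclosing disk is always determined by at most three of the input points on its boundary.
The farthest pair is P_1–P_3 with squared distance 356. The circle on this segment as diameter has centre (2, 0) and r² = 356/4 = 89.
Check P_2: distance² to centre = 17 ≤ 89, so it lies inside.
All remaining points lie in this disk, and no smaller disk contains both endpoints, so this is the minimum enclosing circle.
The points at distance exactly r from the centre are P_1, P_3 — 2 points.

2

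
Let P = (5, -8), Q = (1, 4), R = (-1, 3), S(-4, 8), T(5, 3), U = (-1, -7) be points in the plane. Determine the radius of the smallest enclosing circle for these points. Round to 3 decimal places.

9.179

The farthest pair is P–S with squared distance 337. The circle on this segment as diameter has centre (0.5, 0) and r² = 337/4 = 84.25.
Check Q: distance² to centre = 16.25 ≤ 84.25, so it lies inside.
All remaining points lie in this disk, and no smaller disk contains both endpoints, so this is the minimum enclosing circle.
r = √(84.25) ≈ 9.179.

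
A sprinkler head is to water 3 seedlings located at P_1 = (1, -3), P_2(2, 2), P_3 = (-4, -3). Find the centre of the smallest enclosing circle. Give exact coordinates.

Side lengths²: P_1P_2² = 26, P_1P_3² = 25, P_2P_3² = 61.
Since P_2P_3² = 61 ≥ 26 + 25 = 51, the angle opposite P_2P_3 is not acute, so the smallest enclosing circle has P_2P_3 as diameter.
Centre = midpoint of P_2P_3 = (-1, -0.5), r² = 61/4 = 15.25.
Centre = (-1, -0.5).

(-1, -0.5)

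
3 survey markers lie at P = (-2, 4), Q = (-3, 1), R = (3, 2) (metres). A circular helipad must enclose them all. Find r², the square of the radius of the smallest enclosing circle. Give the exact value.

Side lengths²: PQ² = 10, PR² = 29, QR² = 37.
Since QR² = 37 < 29 + 10 = 39, the triangle is acute, so the smallest enclosing circle is the circumcircle.
Circumcentre = (-1/34, 57/34), r² = 5365/578.

5365/578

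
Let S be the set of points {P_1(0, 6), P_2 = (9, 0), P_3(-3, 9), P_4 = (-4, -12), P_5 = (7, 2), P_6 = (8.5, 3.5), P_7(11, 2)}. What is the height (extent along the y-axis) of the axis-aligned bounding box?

max y = 9, min y = -12, so height = 21.

21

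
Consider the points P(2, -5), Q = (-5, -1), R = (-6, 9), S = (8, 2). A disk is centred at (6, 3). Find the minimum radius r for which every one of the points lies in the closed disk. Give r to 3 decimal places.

13.416

The required radius is the distance from (6, 3) to the farthest point.
Squared distances: 80, 137, 180, 5.
Maximum is 180, attained at R.
r = √180 ≈ 13.416.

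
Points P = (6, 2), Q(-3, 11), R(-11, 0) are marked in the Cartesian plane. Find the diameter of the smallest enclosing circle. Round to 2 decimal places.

Side lengths²: PQ² = 162, PR² = 293, QR² = 185.
Since PR² = 293 < 185 + 162 = 347, the triangle is acute, so the smallest enclosing circle is the circumcircle.
Circumcentre = (-101/38, 89/38), r² = 54205/722.
Diameter = 2r = 2√(54205/722) ≈ 17.33.

17.33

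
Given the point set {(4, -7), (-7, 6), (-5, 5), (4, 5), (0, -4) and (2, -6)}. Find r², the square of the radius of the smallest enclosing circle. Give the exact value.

The minimum enclosing circle of a finite set is fixed by two of the points (as a diameter) or three (as a circumcircle).
The farthest pair is (4, -7)–(-7, 6) with squared distance 290. The circle on this segment as diameter has centre (-1.5, -0.5) and r² = 290/4 = 72.5.
Check (-5, 5): distance² to centre = 42.5 ≤ 72.5, so it lies inside.
All remaining points lie in this disk, and no smaller disk contains both endpoints, so this is the minimum enclosing circle.

72.5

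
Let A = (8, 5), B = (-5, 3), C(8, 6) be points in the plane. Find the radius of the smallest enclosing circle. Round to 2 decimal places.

6.67

Side lengths²: AB² = 173, AC² = 1, BC² = 178.
Since BC² = 178 ≥ 173 + 1 = 174, the angle opposite BC is not acute, so the smallest enclosing circle has BC as diameter.
Centre = midpoint of BC = (1.5, 4.5), r² = 178/4 = 44.5.
r = √(44.5) ≈ 6.67.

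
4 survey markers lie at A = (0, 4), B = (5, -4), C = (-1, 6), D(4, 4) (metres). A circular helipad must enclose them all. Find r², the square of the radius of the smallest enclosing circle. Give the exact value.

34

The farthest pair is B–C with squared distance 136. The circle on this segment as diameter has centre (2, 1) and r² = 136/4 = 34.
Check A: distance² to centre = 13 ≤ 34, so it lies inside.
All remaining points lie in this disk, and no smaller disk contains both endpoints, so this is the minimum enclosing circle.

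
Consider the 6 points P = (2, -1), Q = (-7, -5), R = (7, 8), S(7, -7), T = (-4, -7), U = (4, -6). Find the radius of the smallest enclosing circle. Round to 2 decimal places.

9.65

By Welzl's lemma the MEC is supported by two points (diametrically opposite) or three points (on a circumcircle).
The minimum enclosing circle is determined by three boundary points: Q, R, S.
Their circumcentre is (13/14, 0.5) with r² = 9125/98.
The farthest remaining point T is at distance² 7893/98 ≤ 9125/98.
r = √(9125/98) ≈ 9.65.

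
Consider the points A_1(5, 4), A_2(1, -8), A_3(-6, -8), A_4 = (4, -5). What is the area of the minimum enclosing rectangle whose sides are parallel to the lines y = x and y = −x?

92

In coordinates u = x + y, v = x − y the rectangle is axis-aligned; the map (x,y)→(u,v) scales areas by 2.
u-values: 9, -7, -14, -1; range = 9 − (-14) = 23.
v-values: 1, 9, 2, 9; range = 9 − 1 = 8.
Area = (23 × 8) / 2 = 92.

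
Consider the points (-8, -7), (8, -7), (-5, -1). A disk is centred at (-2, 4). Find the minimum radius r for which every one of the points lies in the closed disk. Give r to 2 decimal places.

14.87

The required radius is the distance from (-2, 4) to the farthest point.
Squared distances: 157, 221, 34.
Maximum is 221, attained at (8, -7).
r = √221 ≈ 14.87.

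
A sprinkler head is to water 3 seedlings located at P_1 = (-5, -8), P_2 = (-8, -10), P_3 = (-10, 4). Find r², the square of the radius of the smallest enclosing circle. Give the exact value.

50

Side lengths²: P_1P_2² = 13, P_1P_3² = 169, P_2P_3² = 200.
Since P_2P_3² = 200 ≥ 169 + 13 = 182, the angle opposite P_2P_3 is not acute, so the smallest enclosing circle has P_2P_3 as diameter.
Centre = midpoint of P_2P_3 = (-9, -3), r² = 200/4 = 50.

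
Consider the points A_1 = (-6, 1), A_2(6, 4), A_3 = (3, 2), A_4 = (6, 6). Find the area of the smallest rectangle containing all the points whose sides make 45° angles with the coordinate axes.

In coordinates u = x + y, v = x − y the rectangle is axis-aligned; the map (x,y)→(u,v) scales areas by 2.
u-values: -5, 10, 5, 12; range = 12 − (-5) = 17.
v-values: -7, 2, 1, 0; range = 2 − (-7) = 9.
Area = (17 × 9) / 2 = 76.5.

76.5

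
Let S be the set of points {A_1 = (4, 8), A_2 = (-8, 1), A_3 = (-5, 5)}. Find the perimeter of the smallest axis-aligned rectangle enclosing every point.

38

Width = max x − min x = 4 − (-8) = 12.
Height = max y − min y = 8 − 1 = 7.
Perimeter = 2(12 + 7) = 38.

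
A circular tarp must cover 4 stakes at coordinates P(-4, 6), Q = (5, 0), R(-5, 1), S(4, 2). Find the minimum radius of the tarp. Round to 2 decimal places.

By Welzl's lemma the MEC is supported by two points (diametrically opposite) or three points (on a circumcircle).
The minimum enclosing circle is determined by three boundary points: P, Q, R.
Their circumcentre is (7/34, 87/34) with r² = 17069/578.
The farthest remaining point S is at distance² 8501/578 ≤ 17069/578.
r = √(17069/578) ≈ 5.43.

5.43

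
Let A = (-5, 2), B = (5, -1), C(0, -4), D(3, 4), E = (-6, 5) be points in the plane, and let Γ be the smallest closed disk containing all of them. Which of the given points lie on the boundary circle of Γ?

The minimum enclosing circle of a finite set is fixed by two of the points (as a diameter) or three (as a circumcircle).
The farthest pair is B–E with squared distance 157. The circle on this segment as diameter has centre (-0.5, 2) and r² = 157/4 = 39.25.
Check A: distance² to centre = 20.25 ≤ 39.25, so it lies inside.
All remaining points lie in this disk, and no smaller disk contains both endpoints, so this is the minimum enclosing circle.
The points at distance exactly r from the centre are B, E — 2 points.

B, E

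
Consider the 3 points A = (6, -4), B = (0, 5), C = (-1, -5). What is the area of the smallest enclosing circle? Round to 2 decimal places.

Side lengths²: AB² = 117, AC² = 50, BC² = 101.
Since AB² = 117 < 101 + 50 = 151, the triangle is acute, so the smallest enclosing circle is the circumcircle.
Circumcentre = (87/46, -11/46), r² = 32825/1058.
Area = π·r² = π·32825/1058 ≈ 97.47.

97.47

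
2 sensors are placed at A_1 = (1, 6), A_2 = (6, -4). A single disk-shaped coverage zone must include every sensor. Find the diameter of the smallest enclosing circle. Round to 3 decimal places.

The smallest circle enclosing two points has them as diameter endpoints.
Centre = midpoint = (3.5, 1); r² = |A_1A_2|²/4 = 125/4 = 31.25.
Diameter = 2r = 2√(31.25) ≈ 11.180.

11.180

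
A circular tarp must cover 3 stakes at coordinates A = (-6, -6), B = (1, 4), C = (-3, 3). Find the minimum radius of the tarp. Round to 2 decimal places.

6.10

Side lengths²: AB² = 149, AC² = 90, BC² = 17.
Since AB² = 149 ≥ 90 + 17 = 107, the angle opposite AB is not acute, so the smallest enclosing circle has AB as diameter.
Centre = midpoint of AB = (-2.5, -1), r² = 149/4 = 37.25.
r = √(37.25) ≈ 6.10.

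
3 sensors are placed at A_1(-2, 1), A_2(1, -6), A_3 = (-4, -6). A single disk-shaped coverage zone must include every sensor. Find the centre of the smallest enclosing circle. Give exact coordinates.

Side lengths²: A_1A_2² = 58, A_1A_3² = 53, A_2A_3² = 25.
Since A_1A_2² = 58 < 53 + 25 = 78, the triangle is acute, so the smallest enclosing circle is the circumcircle.
Circumcentre = (-1.5, -41/14), r² = 1537/98.
Centre = (-1.5, -41/14).

(-1.5, -41/14)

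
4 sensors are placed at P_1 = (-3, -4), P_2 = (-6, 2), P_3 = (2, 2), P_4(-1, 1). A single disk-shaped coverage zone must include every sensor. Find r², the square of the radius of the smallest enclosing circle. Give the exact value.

The minimum enclosing circle is determined by three boundary points: P_1, P_2, P_3.
Their circumcentre is (-2, 0.25) with r² = 19.0625.
The farthest remaining point P_4 is at distance² 1.5625 ≤ 19.0625.

19.0625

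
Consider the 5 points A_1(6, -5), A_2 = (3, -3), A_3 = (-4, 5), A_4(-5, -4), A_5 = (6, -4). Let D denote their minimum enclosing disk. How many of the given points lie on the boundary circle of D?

3

A smallest enclosing disk is always determined by at most three of the input points on its boundary.
The minimum enclosing circle is determined by three boundary points: A_1, A_3, A_4.
Their circumcentre is (0.9, -0.1) with r² = 50.02.
The farthest remaining point A_5 is at distance² 41.22 ≤ 50.02.
The points at distance exactly r from the centre are A_1, A_3, A_4 — 3 points.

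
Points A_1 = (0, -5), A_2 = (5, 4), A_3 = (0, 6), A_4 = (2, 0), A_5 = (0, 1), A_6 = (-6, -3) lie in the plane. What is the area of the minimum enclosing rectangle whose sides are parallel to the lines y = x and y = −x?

In coordinates u = x + y, v = x − y the rectangle is axis-aligned; the map (x,y)→(u,v) scales areas by 2.
u-values: -5, 9, 6, 2, 1, -9; range = 9 − (-9) = 18.
v-values: 5, 1, -6, 2, -1, -3; range = 5 − (-6) = 11.
Area = (18 × 11) / 2 = 99.

99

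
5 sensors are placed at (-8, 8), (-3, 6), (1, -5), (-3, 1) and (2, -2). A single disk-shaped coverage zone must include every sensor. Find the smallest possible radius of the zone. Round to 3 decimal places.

By Welzl's lemma the MEC is supported by two points (diametrically opposite) or three points (on a circumcircle).
The farthest pair is (-8, 8)–(1, -5) with squared distance 250. The circle on this segment as diameter has centre (-3.5, 1.5) and r² = 250/4 = 62.5.
Check (-3, 6): distance² to centre = 20.5 ≤ 62.5, so it lies inside.
All remaining points lie in this disk, and no smaller disk contains both endpoints, so this is the minimum enclosing circle.
r = √(62.5) ≈ 7.906.

7.906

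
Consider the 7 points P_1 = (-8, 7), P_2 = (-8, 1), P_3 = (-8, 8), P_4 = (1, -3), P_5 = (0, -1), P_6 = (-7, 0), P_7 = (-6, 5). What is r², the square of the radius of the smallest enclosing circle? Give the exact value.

50.5

The minimum enclosing circle of a finite set is fixed by two of the points (as a diameter) or three (as a circumcircle).
The farthest pair is P_3–P_4 with squared distance 202. The circle on this segment as diameter has centre (-3.5, 2.5) and r² = 202/4 = 50.5.
Check P_1: distance² to centre = 40.5 ≤ 50.5, so it lies inside.
All remaining points lie in this disk, and no smaller disk contains both endpoints, so this is the minimum enclosing circle.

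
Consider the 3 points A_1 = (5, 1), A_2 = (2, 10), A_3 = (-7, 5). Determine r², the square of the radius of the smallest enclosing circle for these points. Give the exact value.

Side lengths²: A_1A_2² = 90, A_1A_3² = 160, A_2A_3² = 106.
Since A_1A_3² = 160 < 106 + 90 = 196, the triangle is acute, so the smallest enclosing circle is the circumcircle.
Circumcentre = (-0.625, 4.125), r² = 41.40625.

41.40625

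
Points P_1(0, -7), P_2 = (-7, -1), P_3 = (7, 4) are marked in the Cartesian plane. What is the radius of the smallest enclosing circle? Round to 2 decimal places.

Side lengths²: P_1P_2² = 85, P_1P_3² = 170, P_2P_3² = 221.
Since P_2P_3² = 221 < 170 + 85 = 255, the triangle is acute, so the smallest enclosing circle is the circumcircle.
Circumcentre = (5/14, 0.5), r² = 5525/98.
r = √(5525/98) ≈ 7.51.

7.51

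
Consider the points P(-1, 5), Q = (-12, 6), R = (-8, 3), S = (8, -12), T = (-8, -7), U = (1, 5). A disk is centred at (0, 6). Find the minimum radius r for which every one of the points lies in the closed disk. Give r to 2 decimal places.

19.70

The required radius is the distance from (0, 6) to the farthest point.
Squared distances: 2, 144, 73, 388, 233, 2.
Maximum is 388, attained at S.
r = √388 ≈ 19.70.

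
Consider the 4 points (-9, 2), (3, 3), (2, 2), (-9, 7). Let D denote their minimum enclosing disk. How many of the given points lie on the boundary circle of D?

3

The minimum enclosing circle of a finite set is fixed by two of the points (as a diameter) or three (as a circumcircle).
The minimum enclosing circle is determined by three boundary points: (-9, 2), (3, 3), (-9, 7).
Their circumcentre is (-19/6, 4.5) with r² = 725/18.
The farthest remaining point (2, 2) is at distance² 593/18 ≤ 725/18.
The points at distance exactly r from the centre are (-9, 2), (3, 3), (-9, 7) — 3 points.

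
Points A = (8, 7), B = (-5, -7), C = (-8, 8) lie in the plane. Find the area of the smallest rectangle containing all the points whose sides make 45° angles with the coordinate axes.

243

In coordinates u = x + y, v = x − y the rectangle is axis-aligned; the map (x,y)→(u,v) scales areas by 2.
u-values: 15, -12, 0; range = 15 − (-12) = 27.
v-values: 1, 2, -16; range = 2 − (-16) = 18.
Area = (27 × 18) / 2 = 243.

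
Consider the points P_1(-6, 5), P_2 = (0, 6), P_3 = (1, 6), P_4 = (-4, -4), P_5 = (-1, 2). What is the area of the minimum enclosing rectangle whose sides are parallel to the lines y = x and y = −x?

In coordinates u = x + y, v = x − y the rectangle is axis-aligned; the map (x,y)→(u,v) scales areas by 2.
u-values: -1, 6, 7, -8, 1; range = 7 − (-8) = 15.
v-values: -11, -6, -5, 0, -3; range = 0 − (-11) = 11.
Area = (15 × 11) / 2 = 82.5.

82.5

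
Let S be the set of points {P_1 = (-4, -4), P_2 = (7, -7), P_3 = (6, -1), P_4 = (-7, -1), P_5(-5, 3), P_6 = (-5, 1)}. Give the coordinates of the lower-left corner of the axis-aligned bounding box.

x-range [-7, 7], y-range [-7, 3].
The lower-left corner is (-7, -7).

(-7, -7)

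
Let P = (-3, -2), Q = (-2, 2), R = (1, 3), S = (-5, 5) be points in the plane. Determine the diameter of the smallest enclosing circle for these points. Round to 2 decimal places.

7.76

By Welzl's lemma the MEC is supported by two points (diametrically opposite) or three points (on a circumcircle).
The minimum enclosing circle is determined by three boundary points: P, R, S.
Their circumcentre is (-103/38, 71/38) with r² = 10865/722.
The farthest remaining point Q is at distance² 377/722 ≤ 10865/722.
Diameter = 2r = 2√(10865/722) ≈ 7.76.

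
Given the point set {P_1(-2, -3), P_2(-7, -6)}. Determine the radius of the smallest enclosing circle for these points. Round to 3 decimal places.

2.915

The smallest circle enclosing two points has them as diameter endpoints.
Centre = midpoint = (-4.5, -4.5); r² = |P_1P_2|²/4 = 34/4 = 8.5.
r = √(8.5) ≈ 2.915.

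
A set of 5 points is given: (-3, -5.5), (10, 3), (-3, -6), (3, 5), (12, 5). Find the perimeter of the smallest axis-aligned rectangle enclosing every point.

Width = max x − min x = 12 − (-3) = 15.
Height = max y − min y = 5 − (-6) = 11.
Perimeter = 2(15 + 11) = 52.

52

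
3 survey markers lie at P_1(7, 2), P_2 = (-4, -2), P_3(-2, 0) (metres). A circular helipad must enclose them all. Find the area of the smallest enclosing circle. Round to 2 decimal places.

107.60

Side lengths²: P_1P_2² = 137, P_1P_3² = 85, P_2P_3² = 8.
Since P_1P_2² = 137 ≥ 85 + 8 = 93, the angle opposite P_1P_2 is not acute, so the smallest enclosing circle has P_1P_2 as diameter.
Centre = midpoint of P_1P_2 = (1.5, 0), r² = 137/4 = 34.25.
Area = π·r² = π·34.25 ≈ 107.60.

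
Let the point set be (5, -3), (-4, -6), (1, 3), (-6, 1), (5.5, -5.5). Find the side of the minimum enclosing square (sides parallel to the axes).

The bounding box has width 11.5 and height 9.
An axis-aligned square enclosing the set must have side ≥ max(width, height).
So the minimum side is max(11.5, 9) = 11.5.

11.5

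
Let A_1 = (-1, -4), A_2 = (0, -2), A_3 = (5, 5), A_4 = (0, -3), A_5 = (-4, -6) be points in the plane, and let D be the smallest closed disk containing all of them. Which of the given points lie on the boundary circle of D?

A_3, A_5

The farthest pair is A_3–A_5 with squared distance 202. The circle on this segment as diameter has centre (0.5, -0.5) and r² = 202/4 = 50.5.
Check A_1: distance² to centre = 14.5 ≤ 50.5, so it lies inside.
All remaining points lie in this disk, and no smaller disk contains both endpoints, so this is the minimum enclosing circle.
The points at distance exactly r from the centre are A_3, A_5 — 2 points.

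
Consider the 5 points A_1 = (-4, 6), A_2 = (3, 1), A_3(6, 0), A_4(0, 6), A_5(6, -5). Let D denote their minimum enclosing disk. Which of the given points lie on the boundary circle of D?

A_1, A_5

The minimum enclosing circle of a finite set is fixed by two of the points (as a diameter) or three (as a circumcircle).
The farthest pair is A_1–A_5 with squared distance 221. The circle on this segment as diameter has centre (1, 0.5) and r² = 221/4 = 55.25.
Check A_2: distance² to centre = 4.25 ≤ 55.25, so it lies inside.
All remaining points lie in this disk, and no smaller disk contains both endpoints, so this is the minimum enclosing circle.
The points at distance exactly r from the centre are A_1, A_5 — 2 points.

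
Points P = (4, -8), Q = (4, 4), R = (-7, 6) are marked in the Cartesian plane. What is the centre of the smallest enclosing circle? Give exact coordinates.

Side lengths²: PQ² = 144, PR² = 317, QR² = 125.
Since PR² = 317 ≥ 144 + 125 = 269, the angle opposite PR is not acute, so the smallest enclosing circle has PR as diameter.
Centre = midpoint of PR = (-1.5, -1), r² = 317/4 = 79.25.
Centre = (-1.5, -1).

(-1.5, -1)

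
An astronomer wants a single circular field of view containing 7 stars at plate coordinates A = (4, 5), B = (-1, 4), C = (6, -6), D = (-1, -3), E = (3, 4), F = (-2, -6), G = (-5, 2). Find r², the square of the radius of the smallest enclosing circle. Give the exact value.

The minimum enclosing circle of a finite set is fixed by two of the points (as a diameter) or three (as a circumcircle).
The minimum enclosing circle is determined by three boundary points: A, C, G.
Their circumcentre is (15/14, -17/14) with r² = 4625/98.
The farthest remaining point F is at distance² 3169/98 ≤ 4625/98.

4625/98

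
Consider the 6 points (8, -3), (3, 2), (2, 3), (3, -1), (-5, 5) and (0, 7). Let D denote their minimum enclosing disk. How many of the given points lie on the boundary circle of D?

2

The farthest pair is (8, -3)–(-5, 5) with squared distance 233. The circle on this segment as diameter has centre (1.5, 1) and r² = 233/4 = 58.25.
Check (3, 2): distance² to centre = 3.25 ≤ 58.25, so it lies inside.
All remaining points lie in this disk, and no smaller disk contains both endpoints, so this is the minimum enclosing circle.
The points at distance exactly r from the centre are (8, -3), (-5, 5) — 2 points.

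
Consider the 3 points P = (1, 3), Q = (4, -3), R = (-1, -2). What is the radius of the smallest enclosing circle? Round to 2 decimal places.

Side lengths²: PQ² = 45, PR² = 29, QR² = 26.
Since PQ² = 45 < 29 + 26 = 55, the triangle is acute, so the smallest enclosing circle is the circumcircle.
Circumcentre = (35/18, -5/18), r² = 1885/162.
r = √(1885/162) ≈ 3.41.

3.41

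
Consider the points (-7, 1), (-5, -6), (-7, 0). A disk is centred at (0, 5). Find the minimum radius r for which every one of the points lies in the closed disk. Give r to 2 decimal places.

12.08

The required radius is the distance from (0, 5) to the farthest point.
Squared distances: 65, 146, 74.
Maximum is 146, attained at (-5, -6).
r = √146 ≈ 12.08.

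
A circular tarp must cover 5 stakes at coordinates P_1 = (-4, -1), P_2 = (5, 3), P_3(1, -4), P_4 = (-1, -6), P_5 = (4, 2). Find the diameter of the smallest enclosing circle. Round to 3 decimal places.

10.898

A smallest enclosing disk is always determined by at most three of the input points on its boundary.
The minimum enclosing circle is determined by three boundary points: P_1, P_2, P_4.
Their circumcentre is (55/38, -43/38) with r² = 21437/722.
The farthest remaining point P_5 is at distance² 11785/722 ≤ 21437/722.
Diameter = 2r = 2√(21437/722) ≈ 10.898.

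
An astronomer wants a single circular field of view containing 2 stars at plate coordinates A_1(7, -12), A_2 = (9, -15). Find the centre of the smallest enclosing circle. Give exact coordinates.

The smallest circle enclosing two points has them as diameter endpoints.
Centre = midpoint = (8, -13.5); r² = |A_1A_2|²/4 = 13/4 = 3.25.
Centre = (8, -13.5).

(8, -13.5)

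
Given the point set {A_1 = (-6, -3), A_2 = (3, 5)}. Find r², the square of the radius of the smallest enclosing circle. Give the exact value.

36.25

The smallest circle enclosing two points has them as diameter endpoints.
Centre = midpoint = (-1.5, 1); r² = |A_1A_2|²/4 = 145/4 = 36.25.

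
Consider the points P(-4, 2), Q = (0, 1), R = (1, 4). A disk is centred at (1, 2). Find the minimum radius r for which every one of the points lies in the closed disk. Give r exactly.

5

The required radius is the distance from (1, 2) to the farthest point.
Squared distances: 25, 2, 4.
Maximum is 25, attained at P.
r = √25 = 5.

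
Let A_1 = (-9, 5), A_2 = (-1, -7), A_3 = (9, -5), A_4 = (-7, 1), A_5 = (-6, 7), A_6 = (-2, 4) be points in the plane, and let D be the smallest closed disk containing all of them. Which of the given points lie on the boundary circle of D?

The farthest pair is A_1–A_3 with squared distance 424. The circle on this segment as diameter has centre (0, 0) and r² = 424/4 = 106.
Check A_2: distance² to centre = 50 ≤ 106, so it lies inside.
All remaining points lie in this disk, and no smaller disk contains both endpoints, so this is the minimum enclosing circle.
The points at distance exactly r from the centre are A_1, A_3 — 2 points.

A_1, A_3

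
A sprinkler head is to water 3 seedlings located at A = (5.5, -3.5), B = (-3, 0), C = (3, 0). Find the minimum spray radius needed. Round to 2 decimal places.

4.60

Side lengths²: AB² = 84.5, AC² = 18.5, BC² = 36.
Since AB² = 84.5 ≥ 36 + 18.5 = 54.5, the angle opposite AB is not acute, so the smallest enclosing circle has AB as diameter.
Centre = midpoint of AB = (1.25, -1.75), r² = 84.5/4 = 21.125.
r = √(21.125) ≈ 4.60.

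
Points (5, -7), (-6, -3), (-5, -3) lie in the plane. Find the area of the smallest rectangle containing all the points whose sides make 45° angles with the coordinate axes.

In coordinates u = x + y, v = x − y the rectangle is axis-aligned; the map (x,y)→(u,v) scales areas by 2.
u-values: -2, -9, -8; range = -2 − (-9) = 7.
v-values: 12, -3, -2; range = 12 − (-3) = 15.
Area = (7 × 15) / 2 = 52.5.

52.5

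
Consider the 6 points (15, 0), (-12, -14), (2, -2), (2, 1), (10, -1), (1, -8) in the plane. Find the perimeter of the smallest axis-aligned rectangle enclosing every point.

Width = max x − min x = 15 − (-12) = 27.
Height = max y − min y = 1 − (-14) = 15.
Perimeter = 2(27 + 15) = 84.

84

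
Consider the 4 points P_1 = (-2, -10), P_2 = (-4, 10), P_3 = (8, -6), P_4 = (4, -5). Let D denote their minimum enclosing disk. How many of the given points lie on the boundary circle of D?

The minimum enclosing circle is determined by three boundary points: P_1, P_2, P_3.
Their circumcentre is (-4/13, 7/26) with r² = 73225/676.
The farthest remaining point P_4 is at distance² 31313/676 ≤ 73225/676.
The points at distance exactly r from the centre are P_1, P_2, P_3 — 3 points.

3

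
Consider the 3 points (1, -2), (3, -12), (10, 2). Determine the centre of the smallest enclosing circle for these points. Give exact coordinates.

(6.5, -5)

Call the three points A, B, C in the order given.
Side lengths²: AB² = 104, AC² = 97, BC² = 245.
Since BC² = 245 ≥ 104 + 97 = 201, the angle opposite BC is not acute, so the smallest enclosing circle has BC as diameter.
Centre = midpoint of BC = (6.5, -5), r² = 245/4 = 61.25.
Centre = (6.5, -5).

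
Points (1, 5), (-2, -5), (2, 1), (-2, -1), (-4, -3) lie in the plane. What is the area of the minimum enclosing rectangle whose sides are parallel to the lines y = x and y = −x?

45.5

In coordinates u = x + y, v = x − y the rectangle is axis-aligned; the map (x,y)→(u,v) scales areas by 2.
u-values: 6, -7, 3, -3, -7; range = 6 − (-7) = 13.
v-values: -4, 3, 1, -1, -1; range = 3 − (-4) = 7.
Area = (13 × 7) / 2 = 45.5.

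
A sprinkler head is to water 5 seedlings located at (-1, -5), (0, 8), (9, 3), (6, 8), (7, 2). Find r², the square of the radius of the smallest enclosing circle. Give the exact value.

A smallest enclosing disk is always determined by at most three of the input points on its boundary.
The farthest pair is (-1, -5)–(6, 8) with squared distance 218. The circle on this segment as diameter has centre (2.5, 1.5) and r² = 218/4 = 54.5.
Check (0, 8): distance² to centre = 48.5 ≤ 54.5, so it lies inside.
All remaining points lie in this disk, and no smaller disk contains both endpoints, so this is the minimum enclosing circle.

54.5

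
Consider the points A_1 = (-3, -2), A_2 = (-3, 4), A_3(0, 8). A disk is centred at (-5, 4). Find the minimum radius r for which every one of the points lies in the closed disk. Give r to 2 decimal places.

The required radius is the distance from (-5, 4) to the farthest point.
Squared distances: 40, 4, 41.
Maximum is 41, attained at A_3.
r = √41 ≈ 6.40.

6.40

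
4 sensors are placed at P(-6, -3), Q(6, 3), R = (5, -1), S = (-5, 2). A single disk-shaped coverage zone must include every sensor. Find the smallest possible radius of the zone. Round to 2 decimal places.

6.71

The minimum enclosing circle of a finite set is fixed by two of the points (as a diameter) or three (as a circumcircle).
The farthest pair is P–Q with squared distance 180. The circle on this segment as diameter has centre (0, 0) and r² = 180/4 = 45.
Check R: distance² to centre = 26 ≤ 45, so it lies inside.
All remaining points lie in this disk, and no smaller disk contains both endpoints, so this is the minimum enclosing circle.
r = √45 ≈ 6.71.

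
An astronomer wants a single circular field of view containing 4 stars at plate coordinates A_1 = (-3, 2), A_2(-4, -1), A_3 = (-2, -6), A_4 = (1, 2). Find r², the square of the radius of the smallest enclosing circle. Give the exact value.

The minimum enclosing circle of a finite set is fixed by two of the points (as a diameter) or three (as a circumcircle).
The minimum enclosing circle is determined by three boundary points: A_1, A_3, A_4.
Their circumcentre is (-1, -1.8125) with r² = 18.53515625.
The farthest remaining point A_2 is at distance² 9.66015625 ≤ 18.53515625.

18.53515625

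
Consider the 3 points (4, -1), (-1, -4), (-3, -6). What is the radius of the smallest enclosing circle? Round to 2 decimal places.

Call the three points A, B, C in the order given.
Side lengths²: AB² = 34, AC² = 74, BC² = 8.
Since AC² = 74 ≥ 34 + 8 = 42, the angle opposite AC is not acute, so the smallest enclosing circle has AC as diameter.
Centre = midpoint of AC = (0.5, -3.5), r² = 74/4 = 18.5.
r = √(18.5) ≈ 4.30.

4.30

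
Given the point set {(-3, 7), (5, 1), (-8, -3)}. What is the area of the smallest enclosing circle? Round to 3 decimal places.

Call the three points A, B, C in the order given.
Side lengths²: AB² = 100, AC² = 125, BC² = 185.
Since BC² = 185 < 125 + 100 = 225, the triangle is acute, so the smallest enclosing circle is the circumcircle.
Circumcentre = (-41/22, 2/11), r² = 23125/484.
Area = π·r² = π·23125/484 ≈ 150.102.

150.102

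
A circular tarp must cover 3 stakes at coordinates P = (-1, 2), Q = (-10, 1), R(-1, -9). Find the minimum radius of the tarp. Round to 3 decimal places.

6.768

Side lengths²: PQ² = 82, PR² = 121, QR² = 181.
Since QR² = 181 < 121 + 82 = 203, the triangle is acute, so the smallest enclosing circle is the circumcircle.
Circumcentre = (-89/18, -3.5), r² = 7421/162.
r = √(7421/162) ≈ 6.768.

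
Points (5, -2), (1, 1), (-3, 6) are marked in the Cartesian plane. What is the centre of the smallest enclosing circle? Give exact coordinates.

(1, 2)

Call the three points A, B, C in the order given.
Side lengths²: AB² = 25, AC² = 128, BC² = 41.
Since AC² = 128 ≥ 41 + 25 = 66, the angle opposite AC is not acute, so the smallest enclosing circle has AC as diameter.
Centre = midpoint of AC = (1, 2), r² = 128/4 = 32.
Centre = (1, 2).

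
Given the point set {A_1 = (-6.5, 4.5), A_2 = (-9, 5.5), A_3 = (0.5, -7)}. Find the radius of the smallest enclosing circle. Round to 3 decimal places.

7.850

Side lengths²: A_1A_2² = 7.25, A_1A_3² = 181.25, A_2A_3² = 246.5.
Since A_2A_3² = 246.5 ≥ 181.25 + 7.25 = 188.5, the angle opposite A_2A_3 is not acute, so the smallest enclosing circle has A_2A_3 as diameter.
Centre = midpoint of A_2A_3 = (-4.25, -0.75), r² = 246.5/4 = 61.625.
r = √(61.625) ≈ 7.850.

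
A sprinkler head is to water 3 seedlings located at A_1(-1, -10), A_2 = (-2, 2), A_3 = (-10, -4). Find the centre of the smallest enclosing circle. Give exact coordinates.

Side lengths²: A_1A_2² = 145, A_1A_3² = 117, A_2A_3² = 100.
Since A_1A_2² = 145 < 117 + 100 = 217, the triangle is acute, so the smallest enclosing circle is the circumcircle.
Circumcentre = (-123/34, -71/17), r² = 47125/1156.
Centre = (-123/34, -71/17).

(-123/34, -71/17)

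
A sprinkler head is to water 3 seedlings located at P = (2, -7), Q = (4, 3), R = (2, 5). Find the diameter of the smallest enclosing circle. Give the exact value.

Side lengths²: PQ² = 104, PR² = 144, QR² = 8.
Since PR² = 144 ≥ 104 + 8 = 112, the angle opposite PR is not acute, so the smallest enclosing circle has PR as diameter.
Centre = midpoint of PR = (2, -1), r² = 144/4 = 36.
Diameter = 2r = 2√36 = 12.

12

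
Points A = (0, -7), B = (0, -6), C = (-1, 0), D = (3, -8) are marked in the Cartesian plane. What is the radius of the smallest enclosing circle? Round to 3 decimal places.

4.472

The minimum enclosing circle of a finite set is fixed by two of the points (as a diameter) or three (as a circumcircle).
The farthest pair is C–D with squared distance 80. The circle on this segment as diameter has centre (1, -4) and r² = 80/4 = 20.
Check A: distance² to centre = 10 ≤ 20, so it lies inside.
All remaining points lie in this disk, and no smaller disk contains both endpoints, so this is the minimum enclosing circle.
r = √20 ≈ 4.472.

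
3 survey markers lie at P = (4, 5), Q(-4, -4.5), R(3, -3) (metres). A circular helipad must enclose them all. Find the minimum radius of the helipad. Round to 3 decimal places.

6.210

Side lengths²: PQ² = 154.25, PR² = 65, QR² = 51.25.
Since PQ² = 154.25 ≥ 65 + 51.25 = 116.25, the angle opposite PQ is not acute, so the smallest enclosing circle has PQ as diameter.
Centre = midpoint of PQ = (0, 0.25), r² = 154.25/4 = 38.5625.
r = √(38.5625) ≈ 6.210.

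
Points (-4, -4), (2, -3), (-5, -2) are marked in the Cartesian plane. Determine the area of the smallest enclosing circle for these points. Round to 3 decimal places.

Call the three points A, B, C in the order given.
Side lengths²: AB² = 37, AC² = 5, BC² = 50.
Since BC² = 50 ≥ 37 + 5 = 42, the angle opposite BC is not acute, so the smallest enclosing circle has BC as diameter.
Centre = midpoint of BC = (-1.5, -2.5), r² = 50/4 = 12.5.
Area = π·r² = π·12.5 ≈ 39.270.

39.270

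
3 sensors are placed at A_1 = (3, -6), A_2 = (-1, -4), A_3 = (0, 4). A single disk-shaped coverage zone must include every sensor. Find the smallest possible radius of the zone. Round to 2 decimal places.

Side lengths²: A_1A_2² = 20, A_1A_3² = 109, A_2A_3² = 65.
Since A_1A_3² = 109 ≥ 65 + 20 = 85, the angle opposite A_1A_3 is not acute, so the smallest enclosing circle has A_1A_3 as diameter.
Centre = midpoint of A_1A_3 = (1.5, -1), r² = 109/4 = 27.25.
r = √(27.25) ≈ 5.22.

5.22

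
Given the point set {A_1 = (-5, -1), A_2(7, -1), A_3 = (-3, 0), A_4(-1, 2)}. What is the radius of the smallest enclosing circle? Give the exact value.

A smallest enclosing disk is always determined by at most three of the input points on its boundary.
The farthest pair is A_1–A_2 with squared distance 144. The circle on this segment as diameter has centre (1, -1) and r² = 144/4 = 36.
Check A_3: distance² to centre = 17 ≤ 36, so it lies inside.
All remaining points lie in this disk, and no smaller disk contains both endpoints, so this is the minimum enclosing circle.
r = √36 = 6.

6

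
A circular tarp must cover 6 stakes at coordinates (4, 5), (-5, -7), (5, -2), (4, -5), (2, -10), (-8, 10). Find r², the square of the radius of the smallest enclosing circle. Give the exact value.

By Welzl's lemma the MEC is supported by two points (diametrically opposite) or three points (on a circumcircle).
The farthest pair is (2, -10)–(-8, 10) with squared distance 500. The circle on this segment as diameter has centre (-3, 0) and r² = 500/4 = 125.
Check (4, 5): distance² to centre = 74 ≤ 125, so it lies inside.
All remaining points lie in this disk, and no smaller disk contains both endpoints, so this is the minimum enclosing circle.

125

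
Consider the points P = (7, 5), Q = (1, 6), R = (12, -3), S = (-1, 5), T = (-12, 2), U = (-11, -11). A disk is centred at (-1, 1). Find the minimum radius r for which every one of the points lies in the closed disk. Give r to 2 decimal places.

The required radius is the distance from (-1, 1) to the farthest point.
Squared distances: 80, 29, 185, 16, 122, 244.
Maximum is 244, attained at U.
r = √244 ≈ 15.62.

15.62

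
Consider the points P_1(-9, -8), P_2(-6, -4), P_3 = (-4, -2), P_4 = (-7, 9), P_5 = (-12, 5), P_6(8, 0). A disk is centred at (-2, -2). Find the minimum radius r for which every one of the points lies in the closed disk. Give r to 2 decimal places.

12.21

The required radius is the distance from (-2, -2) to the farthest point.
Squared distances: 85, 20, 4, 146, 149, 104.
Maximum is 149, attained at P_5.
r = √149 ≈ 12.21.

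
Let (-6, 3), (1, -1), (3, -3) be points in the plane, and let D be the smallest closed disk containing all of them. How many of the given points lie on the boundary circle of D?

2

Call the three points A, B, C in the order given.
Side lengths²: AB² = 65, AC² = 117, BC² = 8.
Since AC² = 117 ≥ 65 + 8 = 73, the angle opposite AC is not acute, so the smallest enclosing circle has AC as diameter.
Centre = midpoint of AC = (-1.5, 0), r² = 117/4 = 29.25.
The points at distance exactly r from the centre are (-6, 3), (3, -3) — 2 points.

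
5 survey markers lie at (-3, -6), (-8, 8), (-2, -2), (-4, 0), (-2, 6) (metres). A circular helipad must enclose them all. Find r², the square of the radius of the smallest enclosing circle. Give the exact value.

55.25

A smallest enclosing disk is always determined by at most three of the input points on its boundary.
The farthest pair is (-3, -6)–(-8, 8) with squared distance 221. The circle on this segment as diameter has centre (-5.5, 1) and r² = 221/4 = 55.25.
Check (-2, -2): distance² to centre = 21.25 ≤ 55.25, so it lies inside.
All remaining points lie in this disk, and no smaller disk contains both endpoints, so this is the minimum enclosing circle.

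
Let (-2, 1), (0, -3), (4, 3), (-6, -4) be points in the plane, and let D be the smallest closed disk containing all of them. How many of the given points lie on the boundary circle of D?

By Welzl's lemma the MEC is supported by two points (diametrically opposite) or three points (on a circumcircle).
The farthest pair is (4, 3)–(-6, -4) with squared distance 149. The circle on this segment as diameter has centre (-1, -0.5) and r² = 149/4 = 37.25.
Check (-2, 1): distance² to centre = 3.25 ≤ 37.25, so it lies inside.
All remaining points lie in this disk, and no smaller disk contains both endpoints, so this is the minimum enclosing circle.
The points at distance exactly r from the centre are (4, 3), (-6, -4) — 2 points.

2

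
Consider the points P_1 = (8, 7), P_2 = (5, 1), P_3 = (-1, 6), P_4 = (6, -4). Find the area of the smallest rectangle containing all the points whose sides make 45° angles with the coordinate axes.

In coordinates u = x + y, v = x − y the rectangle is axis-aligned; the map (x,y)→(u,v) scales areas by 2.
u-values: 15, 6, 5, 2; range = 15 − 2 = 13.
v-values: 1, 4, -7, 10; range = 10 − (-7) = 17.
Area = (13 × 17) / 2 = 110.5.

110.5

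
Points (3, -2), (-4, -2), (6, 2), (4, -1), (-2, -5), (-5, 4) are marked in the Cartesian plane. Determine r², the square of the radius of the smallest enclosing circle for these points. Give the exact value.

70625/1922

By Welzl's lemma the MEC is supported by two points (diametrically opposite) or three points (on a circumcircle).
The minimum enclosing circle is determined by three boundary points: (6, 2), (-2, -5), (-5, 4).
Their circumcentre is (5/62, 43/62) with r² = 70625/1922.
The farthest remaining point (-4, -2) is at distance² 45949/1922 ≤ 70625/1922.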